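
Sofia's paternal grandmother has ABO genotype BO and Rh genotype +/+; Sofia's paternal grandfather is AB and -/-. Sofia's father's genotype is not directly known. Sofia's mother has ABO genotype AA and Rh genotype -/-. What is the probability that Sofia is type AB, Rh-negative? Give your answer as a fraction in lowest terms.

Sofia's father's ABO genotype from BO × AB: 1/4 AB, 1/4 AO, 1/4 BB, 1/4 BO.
Crossing each possibility with the mother AA and summing P(type AB): 1/4·1/2 + 1/4·0 + 1/4·1 + 1/4·1/2 = 1/2.
Similarly for Rh via the father's Rh distribution: P(Rh-) = 1/2.
Independent loci: 1/2 × 1/2 = 1/4.

1/4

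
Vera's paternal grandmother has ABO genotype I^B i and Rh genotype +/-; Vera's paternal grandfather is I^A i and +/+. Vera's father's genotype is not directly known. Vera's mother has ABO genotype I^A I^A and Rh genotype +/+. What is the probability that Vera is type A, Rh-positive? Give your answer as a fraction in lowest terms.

3/4

Vera's father's ABO genotype from I^B i × I^A i: 1/4 I^A I^B, 1/4 I^A i, 1/4 I^B i, 1/4 i i.
Crossing each possibility with the mother I^A I^A and summing P(type A): 1/4·1/2 + 1/4·1 + 1/4·1/2 + 1/4·1 = 3/4.
Similarly for Rh via the father's Rh distribution: P(Rh+) = 1.
Independent loci: 3/4 × 1 = 3/4.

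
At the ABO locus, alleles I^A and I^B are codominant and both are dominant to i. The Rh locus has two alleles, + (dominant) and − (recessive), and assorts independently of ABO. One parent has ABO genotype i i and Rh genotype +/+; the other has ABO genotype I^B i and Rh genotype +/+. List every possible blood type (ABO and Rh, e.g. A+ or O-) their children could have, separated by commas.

O+, B+

Gametes from i i × I^B i give offspring ABO genotypes I^B i, i i, i.e. phenotypes O, B.
Rh cross +/+ × +/+ → phenotypes Rh+.
Combining independently: O+, B+.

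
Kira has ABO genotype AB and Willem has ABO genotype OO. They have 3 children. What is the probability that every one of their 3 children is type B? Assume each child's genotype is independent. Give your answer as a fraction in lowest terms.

1/8

ABO cross AB × OO → 1/2 A, 1/2 B.
So P(type B) = 1/2 per child.
All 3 independent: (1/2)^3 = 1/8.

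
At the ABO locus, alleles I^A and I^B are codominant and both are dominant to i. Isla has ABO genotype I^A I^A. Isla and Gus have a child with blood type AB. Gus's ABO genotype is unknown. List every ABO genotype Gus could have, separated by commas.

For each candidate genotype of Gus, check whether crossing it with I^A I^A can produce every observed child phenotype.
  I^A I^A → possible child types {A} ✗
  I^A I^B → possible child types {A, AB} ✓
  I^A i → possible child types {A} ✗
  I^B I^B → possible child types {AB} ✓
  I^B i → possible child types {A, AB} ✓
  i i → possible child types {A} ✗

I^A I^B, I^B I^B, I^B i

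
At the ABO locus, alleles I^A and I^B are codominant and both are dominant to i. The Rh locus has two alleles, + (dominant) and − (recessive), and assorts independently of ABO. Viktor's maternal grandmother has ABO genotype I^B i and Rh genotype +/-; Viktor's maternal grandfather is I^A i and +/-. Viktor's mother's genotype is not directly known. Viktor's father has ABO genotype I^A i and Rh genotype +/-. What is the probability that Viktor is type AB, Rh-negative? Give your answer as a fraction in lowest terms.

Viktor's mother's ABO genotype from I^B i × I^A i: 1/4 I^A I^B, 1/4 I^A i, 1/4 I^B i, 1/4 i i.
Crossing each possibility with the father I^A i and summing P(type AB): 1/4·1/4 + 1/4·0 + 1/4·1/4 + 1/4·0 = 1/8.
Similarly for Rh via the mother's Rh distribution: P(Rh-) = 1/4.
Independent loci: 1/8 × 1/4 = 1/32.

1/32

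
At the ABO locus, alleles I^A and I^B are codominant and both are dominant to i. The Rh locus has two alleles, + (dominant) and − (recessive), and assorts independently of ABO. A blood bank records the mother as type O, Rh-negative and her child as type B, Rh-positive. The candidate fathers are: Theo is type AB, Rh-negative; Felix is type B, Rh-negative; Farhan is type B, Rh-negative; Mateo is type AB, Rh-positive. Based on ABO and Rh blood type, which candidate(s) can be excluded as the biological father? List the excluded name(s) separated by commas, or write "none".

A candidate is excluded only if no genotype consistent with his phenotype could produce a type B, Rh-positive child with a type O, Rh-negative mother.
Theo (type AB, Rh-): no genotype consistent with that phenotype can produce a type-B Rh+ child with a type-O mother.
Felix (type B, Rh-): no genotype consistent with that phenotype can produce a type-B Rh+ child with a type-O mother.
Farhan (type B, Rh-): no genotype consistent with that phenotype can produce a type-B Rh+ child with a type-O mother.

Theo, Felix, Farhan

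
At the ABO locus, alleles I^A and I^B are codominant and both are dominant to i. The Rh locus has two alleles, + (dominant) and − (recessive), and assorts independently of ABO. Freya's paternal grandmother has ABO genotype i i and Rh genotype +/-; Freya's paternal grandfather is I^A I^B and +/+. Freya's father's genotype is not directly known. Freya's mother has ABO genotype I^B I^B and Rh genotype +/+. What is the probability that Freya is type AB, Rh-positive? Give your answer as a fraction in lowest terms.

1/4

Freya's father's ABO genotype from i i × I^A I^B: 1/2 I^A i, 1/2 I^B i.
Crossing each possibility with the mother I^B I^B and summing P(type AB): 1/2·1/2 + 1/2·0 = 1/4.
Similarly for Rh via the father's Rh distribution: P(Rh+) = 1.
Independent loci: 1/4 × 1 = 1/4.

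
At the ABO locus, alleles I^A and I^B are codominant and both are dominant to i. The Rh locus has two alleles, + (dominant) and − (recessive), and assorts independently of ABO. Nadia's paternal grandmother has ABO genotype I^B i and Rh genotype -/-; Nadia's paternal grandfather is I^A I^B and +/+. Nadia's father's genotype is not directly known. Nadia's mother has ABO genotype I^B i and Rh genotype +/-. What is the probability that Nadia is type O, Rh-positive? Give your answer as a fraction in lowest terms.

3/32

Nadia's father's ABO genotype from I^B i × I^A I^B: 1/4 I^A I^B, 1/4 I^A i, 1/4 I^B I^B, 1/4 I^B i.
Crossing each possibility with the mother I^B i and summing P(type O): 1/4·0 + 1/4·1/4 + 1/4·0 + 1/4·1/4 = 1/8.
Similarly for Rh via the father's Rh distribution: P(Rh+) = 3/4.
Independent loci: 1/8 × 3/4 = 3/32.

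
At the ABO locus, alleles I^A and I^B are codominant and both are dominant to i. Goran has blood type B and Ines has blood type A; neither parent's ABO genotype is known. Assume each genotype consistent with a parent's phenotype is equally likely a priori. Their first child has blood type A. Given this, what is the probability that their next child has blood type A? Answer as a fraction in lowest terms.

Possible genotypes: Goran ∈ {I^B I^B, I^B i}; Ines ∈ {I^A I^A, I^A i}.
Weight each parental genotype pair by prior × P(type-A child):
  I^B i × I^A I^A: posterior weight 2/3; P(next child type A) = 1/2.
  I^B i × I^A i: posterior weight 1/3; P(next child type A) = 1/4.
Weighted sum = 5/12.

5/12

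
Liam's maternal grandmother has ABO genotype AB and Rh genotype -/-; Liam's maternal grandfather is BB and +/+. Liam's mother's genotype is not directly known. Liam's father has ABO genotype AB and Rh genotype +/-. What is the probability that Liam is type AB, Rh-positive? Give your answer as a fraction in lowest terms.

Liam's mother's ABO genotype from AB × BB: 1/2 AB, 1/2 BB.
Crossing each possibility with the father AB and summing P(type AB): 1/2·1/2 + 1/2·1/2 = 1/2.
Similarly for Rh via the mother's Rh distribution: P(Rh+) = 3/4.
Independent loci: 1/2 × 3/4 = 3/8.

3/8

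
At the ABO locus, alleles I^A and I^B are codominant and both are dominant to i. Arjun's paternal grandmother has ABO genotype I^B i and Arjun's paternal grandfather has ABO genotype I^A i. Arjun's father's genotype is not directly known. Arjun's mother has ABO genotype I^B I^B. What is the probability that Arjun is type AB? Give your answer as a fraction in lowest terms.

1/4

Arjun's father's ABO genotype from I^B i × I^A i: 1/4 I^A I^B, 1/4 I^A i, 1/4 I^B i, 1/4 i i.
Crossing each possibility with the mother I^B I^B and summing P(type AB): 1/4·1/2 + 1/4·1/2 + 1/4·0 + 1/4·0 = 1/4.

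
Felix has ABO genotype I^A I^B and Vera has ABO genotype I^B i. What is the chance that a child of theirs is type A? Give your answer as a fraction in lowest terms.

1/4

ABO cross I^A I^B × I^B i → offspring phenotypes: 1/4 A, 1/2 B, 1/4 AB.
So P(type A) = 1/4.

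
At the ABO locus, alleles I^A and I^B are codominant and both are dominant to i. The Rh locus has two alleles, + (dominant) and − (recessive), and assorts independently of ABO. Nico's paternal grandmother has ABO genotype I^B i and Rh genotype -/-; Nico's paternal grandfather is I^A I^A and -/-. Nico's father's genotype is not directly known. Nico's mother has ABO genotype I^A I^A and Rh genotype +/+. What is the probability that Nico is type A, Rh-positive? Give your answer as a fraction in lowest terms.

Nico's father's ABO genotype from I^B i × I^A I^A: 1/2 I^A I^B, 1/2 I^A i.
Crossing each possibility with the mother I^A I^A and summing P(type A): 1/2·1/2 + 1/2·1 = 3/4.
Similarly for Rh via the father's Rh distribution: P(Rh+) = 1.
Independent loci: 3/4 × 1 = 3/4.

3/4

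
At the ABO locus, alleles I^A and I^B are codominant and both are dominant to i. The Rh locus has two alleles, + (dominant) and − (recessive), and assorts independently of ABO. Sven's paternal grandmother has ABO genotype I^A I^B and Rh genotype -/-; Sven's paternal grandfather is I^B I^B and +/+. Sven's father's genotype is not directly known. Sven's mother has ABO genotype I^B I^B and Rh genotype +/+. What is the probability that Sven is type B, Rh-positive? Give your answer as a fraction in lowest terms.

Sven's father's ABO genotype from I^A I^B × I^B I^B: 1/2 I^A I^B, 1/2 I^B I^B.
Crossing each possibility with the mother I^B I^B and summing P(type B): 1/2·1/2 + 1/2·1 = 3/4.
Similarly for Rh via the father's Rh distribution: P(Rh+) = 1.
Independent loci: 3/4 × 1 = 3/4.

3/4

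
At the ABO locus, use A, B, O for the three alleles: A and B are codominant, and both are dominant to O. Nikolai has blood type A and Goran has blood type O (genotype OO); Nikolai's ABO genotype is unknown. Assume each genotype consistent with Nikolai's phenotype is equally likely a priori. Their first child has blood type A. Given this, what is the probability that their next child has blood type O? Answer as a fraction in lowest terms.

1/6

Possible genotypes: Nikolai ∈ {AA, AO}; Goran ∈ {OO}.
Weight each parental genotype pair by prior × P(type-A child):
  AA × OO: posterior weight 2/3; P(next child type O) = 0.
  AO × OO: posterior weight 1/3; P(next child type O) = 1/2.
Weighted sum = 1/6.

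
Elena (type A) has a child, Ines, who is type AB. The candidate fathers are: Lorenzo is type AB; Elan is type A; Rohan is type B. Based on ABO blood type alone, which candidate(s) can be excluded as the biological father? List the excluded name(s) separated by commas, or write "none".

A candidate is excluded only if no genotype consistent with his phenotype could produce a type AB child with a type A mother.
Elan (type A): no genotype consistent with that phenotype can produce a type-AB child with a type-A mother.

Elan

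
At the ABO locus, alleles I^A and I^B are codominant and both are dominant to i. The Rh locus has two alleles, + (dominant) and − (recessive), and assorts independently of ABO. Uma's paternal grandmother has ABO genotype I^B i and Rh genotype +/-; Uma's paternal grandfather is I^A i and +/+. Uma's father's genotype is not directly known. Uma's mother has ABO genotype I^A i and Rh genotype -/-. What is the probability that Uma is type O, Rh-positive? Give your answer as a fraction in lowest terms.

3/16

Uma's father's ABO genotype from I^B i × I^A i: 1/4 I^A I^B, 1/4 I^A i, 1/4 I^B i, 1/4 i i.
Crossing each possibility with the mother I^A i and summing P(type O): 1/4·0 + 1/4·1/4 + 1/4·1/4 + 1/4·1/2 = 1/4.
Similarly for Rh via the father's Rh distribution: P(Rh+) = 3/4.
Independent loci: 1/4 × 3/4 = 3/16.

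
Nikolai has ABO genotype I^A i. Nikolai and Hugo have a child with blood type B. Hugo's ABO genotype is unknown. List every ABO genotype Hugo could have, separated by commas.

For each candidate genotype of Hugo, check whether crossing it with I^A i can produce every observed child phenotype.
  I^A I^A → possible child types {A} ✗
  I^A I^B → possible child types {A, B, AB} ✓
  I^A i → possible child types {O, A} ✗
  I^B I^B → possible child types {B, AB} ✓
  I^B i → possible child types {O, A, B, AB} ✓
  i i → possible child types {O, A} ✗

I^A I^B, I^B I^B, I^B i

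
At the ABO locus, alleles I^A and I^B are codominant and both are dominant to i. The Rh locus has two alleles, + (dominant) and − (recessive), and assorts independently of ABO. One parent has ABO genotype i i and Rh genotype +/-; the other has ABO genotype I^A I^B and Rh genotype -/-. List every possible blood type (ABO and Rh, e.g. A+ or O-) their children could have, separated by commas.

Gametes from i i × I^A I^B give offspring ABO genotypes I^A i, I^B i, i.e. phenotypes A, B.
Rh cross +/- × -/- → phenotypes Rh+, Rh-.
Combining independently: A+, A-, B+, B-.

A+, A-, B+, B-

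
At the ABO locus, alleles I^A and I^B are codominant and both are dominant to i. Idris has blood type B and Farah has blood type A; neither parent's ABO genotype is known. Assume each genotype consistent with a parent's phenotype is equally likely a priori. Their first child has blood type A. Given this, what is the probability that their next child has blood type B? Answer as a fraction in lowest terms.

1/12

Possible genotypes: Idris ∈ {I^B I^B, I^B i}; Farah ∈ {I^A I^A, I^A i}.
Weight each parental genotype pair by prior × P(type-A child):
  I^B i × I^A I^A: posterior weight 2/3; P(next child type B) = 0.
  I^B i × I^A i: posterior weight 1/3; P(next child type B) = 1/4.
Weighted sum = 1/12.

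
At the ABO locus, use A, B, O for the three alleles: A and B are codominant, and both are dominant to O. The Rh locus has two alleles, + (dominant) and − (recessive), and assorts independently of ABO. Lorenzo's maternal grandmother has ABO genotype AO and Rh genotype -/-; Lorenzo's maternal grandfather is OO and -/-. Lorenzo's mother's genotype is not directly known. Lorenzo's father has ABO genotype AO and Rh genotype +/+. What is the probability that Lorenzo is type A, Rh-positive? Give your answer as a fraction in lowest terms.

Lorenzo's mother's ABO genotype from AO × OO: 1/2 AO, 1/2 OO.
Crossing each possibility with the father AO and summing P(type A): 1/2·3/4 + 1/2·1/2 = 5/8.
Similarly for Rh via the mother's Rh distribution: P(Rh+) = 1.
Independent loci: 5/8 × 1 = 5/8.

5/8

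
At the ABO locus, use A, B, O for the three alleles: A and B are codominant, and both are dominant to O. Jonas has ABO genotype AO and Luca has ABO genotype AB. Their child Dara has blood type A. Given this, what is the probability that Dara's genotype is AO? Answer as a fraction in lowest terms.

1/2

Cross AO × AB → 1/4 AA, 1/4 AB, 1/4 AO, 1/4 BO.
Type-A genotypes among offspring: AA (1/4), AO (1/4); total 1/2.
P(AO | type A) = (1/4) / (1/2) = 1/2.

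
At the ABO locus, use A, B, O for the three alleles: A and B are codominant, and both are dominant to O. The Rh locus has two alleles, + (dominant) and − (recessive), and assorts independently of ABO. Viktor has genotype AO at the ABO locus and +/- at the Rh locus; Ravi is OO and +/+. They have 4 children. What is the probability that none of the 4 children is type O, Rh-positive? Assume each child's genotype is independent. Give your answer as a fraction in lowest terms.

ABO cross AO × OO → 1/2 O, 1/2 A.
Rh cross +/- × +/+ → 1 Rh+; so P(type O, Rh-positive) = 1/2 × 1 = 1/2 per child.
P(not type O, Rh-positive) = 1/2 for one child; (1/2)^4 = 1/16.

1/16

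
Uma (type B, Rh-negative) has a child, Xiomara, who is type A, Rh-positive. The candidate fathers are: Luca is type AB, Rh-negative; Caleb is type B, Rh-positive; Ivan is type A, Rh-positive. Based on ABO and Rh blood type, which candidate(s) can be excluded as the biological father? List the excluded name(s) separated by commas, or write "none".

Luca, Caleb

A candidate is excluded only if no genotype consistent with his phenotype could produce a type A, Rh-positive child with a type B, Rh-negative mother.
Luca (type AB, Rh-): no genotype consistent with that phenotype can produce a type-A Rh+ child with a type-B mother.
Caleb (type B, Rh+): no genotype consistent with that phenotype can produce a type-A Rh+ child with a type-B mother.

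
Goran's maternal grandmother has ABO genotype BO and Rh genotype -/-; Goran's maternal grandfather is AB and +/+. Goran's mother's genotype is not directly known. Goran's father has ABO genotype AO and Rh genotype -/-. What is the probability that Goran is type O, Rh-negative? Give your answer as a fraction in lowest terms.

Goran's mother's ABO genotype from BO × AB: 1/4 AB, 1/4 AO, 1/4 BB, 1/4 BO.
Crossing each possibility with the father AO and summing P(type O): 1/4·0 + 1/4·1/4 + 1/4·0 + 1/4·1/4 = 1/8.
Similarly for Rh via the mother's Rh distribution: P(Rh-) = 1/2.
Independent loci: 1/8 × 1/2 = 1/16.

1/16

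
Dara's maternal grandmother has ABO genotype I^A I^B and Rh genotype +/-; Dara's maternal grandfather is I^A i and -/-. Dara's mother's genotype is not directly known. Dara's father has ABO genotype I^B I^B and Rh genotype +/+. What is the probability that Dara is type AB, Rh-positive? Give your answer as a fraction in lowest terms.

1/2

Dara's mother's ABO genotype from I^A I^B × I^A i: 1/4 I^A I^A, 1/4 I^A I^B, 1/4 I^A i, 1/4 I^B i.
Crossing each possibility with the father I^B I^B and summing P(type AB): 1/4·1 + 1/4·1/2 + 1/4·1/2 + 1/4·0 = 1/2.
Similarly for Rh via the mother's Rh distribution: P(Rh+) = 1.
Independent loci: 1/2 × 1 = 1/2.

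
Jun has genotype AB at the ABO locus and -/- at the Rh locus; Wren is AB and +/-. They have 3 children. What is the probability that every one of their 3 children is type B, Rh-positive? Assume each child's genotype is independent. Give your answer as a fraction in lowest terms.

ABO cross AB × AB → 1/4 A, 1/4 B, 1/2 AB.
Rh cross -/- × +/- → 1/2 Rh+, 1/2 Rh-; so P(type B, Rh-positive) = 1/4 × 1/2 = 1/8 per child.
All 3 independent: (1/8)^3 = 1/512.

1/512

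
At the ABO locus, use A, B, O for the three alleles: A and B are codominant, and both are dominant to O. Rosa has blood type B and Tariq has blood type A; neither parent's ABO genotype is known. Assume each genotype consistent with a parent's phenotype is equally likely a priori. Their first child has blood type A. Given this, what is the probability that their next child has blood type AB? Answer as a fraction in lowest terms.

Possible genotypes: Rosa ∈ {BB, BO}; Tariq ∈ {AA, AO}.
Weight each parental genotype pair by prior × P(type-A child):
  BO × AA: posterior weight 2/3; P(next child type AB) = 1/2.
  BO × AO: posterior weight 1/3; P(next child type AB) = 1/4.
Weighted sum = 5/12.

5/12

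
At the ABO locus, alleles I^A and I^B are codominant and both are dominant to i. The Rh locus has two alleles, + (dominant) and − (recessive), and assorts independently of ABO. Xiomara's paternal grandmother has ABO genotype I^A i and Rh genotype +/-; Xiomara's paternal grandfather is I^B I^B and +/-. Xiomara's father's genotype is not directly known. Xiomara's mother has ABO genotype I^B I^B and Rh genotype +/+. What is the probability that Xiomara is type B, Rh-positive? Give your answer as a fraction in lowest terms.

3/4

Xiomara's father's ABO genotype from I^A i × I^B I^B: 1/2 I^A I^B, 1/2 I^B i.
Crossing each possibility with the mother I^B I^B and summing P(type B): 1/2·1/2 + 1/2·1 = 3/4.
Similarly for Rh via the father's Rh distribution: P(Rh+) = 1.
Independent loci: 3/4 × 1 = 3/4.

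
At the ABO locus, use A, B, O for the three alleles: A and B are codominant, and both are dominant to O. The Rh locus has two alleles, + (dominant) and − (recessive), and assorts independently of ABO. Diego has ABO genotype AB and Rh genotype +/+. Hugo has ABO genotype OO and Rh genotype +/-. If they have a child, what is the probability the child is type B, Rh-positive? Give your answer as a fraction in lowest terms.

1/2

ABO cross AB × OO → offspring phenotypes: 1/2 A, 1/2 B.
Rh cross +/+ × +/- → 1 Rh+.
Independent loci: P(type B, Rh-positive) = 1/2 × 1 = 1/2.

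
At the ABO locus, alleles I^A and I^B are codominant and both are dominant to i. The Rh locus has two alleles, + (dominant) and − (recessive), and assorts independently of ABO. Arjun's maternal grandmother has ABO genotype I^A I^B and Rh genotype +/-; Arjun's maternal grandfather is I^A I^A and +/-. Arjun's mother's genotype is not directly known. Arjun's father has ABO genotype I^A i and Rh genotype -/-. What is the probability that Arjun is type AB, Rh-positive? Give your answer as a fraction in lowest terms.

Arjun's mother's ABO genotype from I^A I^B × I^A I^A: 1/2 I^A I^A, 1/2 I^A I^B.
Crossing each possibility with the father I^A i and summing P(type AB): 1/2·0 + 1/2·1/4 = 1/8.
Similarly for Rh via the mother's Rh distribution: P(Rh+) = 1/2.
Independent loci: 1/8 × 1/2 = 1/16.

1/16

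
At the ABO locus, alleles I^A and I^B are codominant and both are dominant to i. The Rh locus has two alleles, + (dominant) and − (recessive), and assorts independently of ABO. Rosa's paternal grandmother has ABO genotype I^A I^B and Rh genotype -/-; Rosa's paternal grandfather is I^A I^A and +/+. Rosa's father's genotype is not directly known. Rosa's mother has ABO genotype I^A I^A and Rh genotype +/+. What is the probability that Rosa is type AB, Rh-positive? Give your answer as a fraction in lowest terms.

Rosa's father's ABO genotype from I^A I^B × I^A I^A: 1/2 I^A I^A, 1/2 I^A I^B.
Crossing each possibility with the mother I^A I^A and summing P(type AB): 1/2·0 + 1/2·1/2 = 1/4.
Similarly for Rh via the father's Rh distribution: P(Rh+) = 1.
Independent loci: 1/4 × 1 = 1/4.

1/4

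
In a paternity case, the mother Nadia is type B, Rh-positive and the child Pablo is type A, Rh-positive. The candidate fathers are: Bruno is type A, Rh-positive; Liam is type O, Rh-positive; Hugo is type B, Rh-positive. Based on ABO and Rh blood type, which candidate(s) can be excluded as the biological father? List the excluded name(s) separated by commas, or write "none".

Liam, Hugo

A candidate is excluded only if no genotype consistent with his phenotype could produce a type A, Rh-positive child with a type B, Rh-positive mother.
Liam (type O, Rh+): no genotype consistent with that phenotype can produce a type-A Rh+ child with a type-B mother.
Hugo (type B, Rh+): no genotype consistent with that phenotype can produce a type-A Rh+ child with a type-B mother.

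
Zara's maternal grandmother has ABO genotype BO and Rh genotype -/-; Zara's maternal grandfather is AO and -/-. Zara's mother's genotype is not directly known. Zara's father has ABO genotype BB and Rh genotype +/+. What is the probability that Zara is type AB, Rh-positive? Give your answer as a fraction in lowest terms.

1/4

Zara's mother's ABO genotype from BO × AO: 1/4 AB, 1/4 AO, 1/4 BO, 1/4 OO.
Crossing each possibility with the father BB and summing P(type AB): 1/4·1/2 + 1/4·1/2 + 1/4·0 + 1/4·0 = 1/4.
Similarly for Rh via the mother's Rh distribution: P(Rh+) = 1.
Independent loci: 1/4 × 1 = 1/4.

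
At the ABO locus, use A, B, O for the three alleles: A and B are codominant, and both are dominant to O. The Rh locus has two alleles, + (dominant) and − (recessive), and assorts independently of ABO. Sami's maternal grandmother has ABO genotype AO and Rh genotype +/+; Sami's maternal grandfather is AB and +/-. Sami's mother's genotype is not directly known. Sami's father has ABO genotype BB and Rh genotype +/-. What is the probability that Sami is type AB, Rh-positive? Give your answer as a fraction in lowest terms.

Sami's mother's ABO genotype from AO × AB: 1/4 AA, 1/4 AB, 1/4 AO, 1/4 BO.
Crossing each possibility with the father BB and summing P(type AB): 1/4·1 + 1/4·1/2 + 1/4·1/2 + 1/4·0 = 1/2.
Similarly for Rh via the mother's Rh distribution: P(Rh+) = 7/8.
Independent loci: 1/2 × 7/8 = 7/16.

7/16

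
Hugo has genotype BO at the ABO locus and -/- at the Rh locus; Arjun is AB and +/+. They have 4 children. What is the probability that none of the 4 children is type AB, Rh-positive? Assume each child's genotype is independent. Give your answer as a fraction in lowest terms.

81/256

ABO cross BO × AB → 1/4 A, 1/2 B, 1/4 AB.
Rh cross -/- × +/+ → 1 Rh+; so P(type AB, Rh-positive) = 1/4 × 1 = 1/4 per child.
P(not type AB, Rh-positive) = 3/4 for one child; (3/4)^4 = 81/256.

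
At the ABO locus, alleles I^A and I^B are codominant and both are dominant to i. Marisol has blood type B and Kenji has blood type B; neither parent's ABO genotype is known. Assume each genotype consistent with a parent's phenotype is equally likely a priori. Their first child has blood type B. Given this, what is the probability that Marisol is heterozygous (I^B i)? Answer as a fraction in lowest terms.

Possible genotypes: Marisol ∈ {I^B I^B, I^B i}; Kenji ∈ {I^B I^B, I^B i}.
Weight each parental genotype pair by prior × P(type-B child):
  I^B I^B × I^B I^B: posterior weight 4/15.
  I^B I^B × I^B i: posterior weight 4/15.
  I^B i × I^B I^B: posterior weight 4/15.
  I^B i × I^B i: posterior weight 1/5.
Sum the posterior weight over pairs where Marisol is I^B i: 7/15.

7/15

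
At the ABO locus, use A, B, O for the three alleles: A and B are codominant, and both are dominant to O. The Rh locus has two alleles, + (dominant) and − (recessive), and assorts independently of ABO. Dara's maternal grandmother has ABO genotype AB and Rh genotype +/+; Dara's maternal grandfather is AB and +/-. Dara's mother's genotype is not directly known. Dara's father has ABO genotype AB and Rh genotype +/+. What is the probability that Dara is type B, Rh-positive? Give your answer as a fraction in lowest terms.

1/4

Dara's mother's ABO genotype from AB × AB: 1/4 AA, 1/2 AB, 1/4 BB.
Crossing each possibility with the father AB and summing P(type B): 1/4·0 + 1/2·1/4 + 1/4·1/2 = 1/4.
Similarly for Rh via the mother's Rh distribution: P(Rh+) = 1.
Independent loci: 1/4 × 1 = 1/4.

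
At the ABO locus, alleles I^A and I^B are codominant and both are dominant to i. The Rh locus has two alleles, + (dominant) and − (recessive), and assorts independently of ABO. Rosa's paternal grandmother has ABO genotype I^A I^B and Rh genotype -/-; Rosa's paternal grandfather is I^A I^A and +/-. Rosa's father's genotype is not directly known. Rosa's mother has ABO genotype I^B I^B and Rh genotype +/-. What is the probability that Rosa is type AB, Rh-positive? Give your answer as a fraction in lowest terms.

15/32

Rosa's father's ABO genotype from I^A I^B × I^A I^A: 1/2 I^A I^A, 1/2 I^A I^B.
Crossing each possibility with the mother I^B I^B and summing P(type AB): 1/2·1 + 1/2·1/2 = 3/4.
Similarly for Rh via the father's Rh distribution: P(Rh+) = 5/8.
Independent loci: 3/4 × 5/8 = 15/32.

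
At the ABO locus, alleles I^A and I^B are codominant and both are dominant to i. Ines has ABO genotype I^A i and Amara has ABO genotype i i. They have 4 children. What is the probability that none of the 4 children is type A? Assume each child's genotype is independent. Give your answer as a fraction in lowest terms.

ABO cross I^A i × i i → 1/2 O, 1/2 A.
So P(type A) = 1/2 per child.
P(not type A) = 1/2 for one child; (1/2)^4 = 1/16.

1/16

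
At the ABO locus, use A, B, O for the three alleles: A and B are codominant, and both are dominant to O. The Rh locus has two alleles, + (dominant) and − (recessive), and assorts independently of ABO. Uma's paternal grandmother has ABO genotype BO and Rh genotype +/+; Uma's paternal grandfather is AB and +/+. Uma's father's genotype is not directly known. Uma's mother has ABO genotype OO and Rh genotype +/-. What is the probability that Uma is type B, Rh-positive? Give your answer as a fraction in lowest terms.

Uma's father's ABO genotype from BO × AB: 1/4 AB, 1/4 AO, 1/4 BB, 1/4 BO.
Crossing each possibility with the mother OO and summing P(type B): 1/4·1/2 + 1/4·0 + 1/4·1 + 1/4·1/2 = 1/2.
Similarly for Rh via the father's Rh distribution: P(Rh+) = 1.
Independent loci: 1/2 × 1 = 1/2.

1/2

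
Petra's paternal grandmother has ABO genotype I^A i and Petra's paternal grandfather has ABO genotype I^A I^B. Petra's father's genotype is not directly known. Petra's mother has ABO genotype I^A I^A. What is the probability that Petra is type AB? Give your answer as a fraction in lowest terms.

Petra's father's ABO genotype from I^A i × I^A I^B: 1/4 I^A I^A, 1/4 I^A I^B, 1/4 I^A i, 1/4 I^B i.
Crossing each possibility with the mother I^A I^A and summing P(type AB): 1/4·0 + 1/4·1/2 + 1/4·0 + 1/4·1/2 = 1/4.

1/4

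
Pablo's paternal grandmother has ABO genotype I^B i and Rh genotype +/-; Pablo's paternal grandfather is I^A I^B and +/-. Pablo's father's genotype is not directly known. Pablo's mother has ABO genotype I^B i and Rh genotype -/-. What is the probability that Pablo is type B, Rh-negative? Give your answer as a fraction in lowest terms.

Pablo's father's ABO genotype from I^B i × I^A I^B: 1/4 I^A I^B, 1/4 I^A i, 1/4 I^B I^B, 1/4 I^B i.
Crossing each possibility with the mother I^B i and summing P(type B): 1/4·1/2 + 1/4·1/4 + 1/4·1 + 1/4·3/4 = 5/8.
Similarly for Rh via the father's Rh distribution: P(Rh-) = 1/2.
Independent loci: 5/8 × 1/2 = 5/16.

5/16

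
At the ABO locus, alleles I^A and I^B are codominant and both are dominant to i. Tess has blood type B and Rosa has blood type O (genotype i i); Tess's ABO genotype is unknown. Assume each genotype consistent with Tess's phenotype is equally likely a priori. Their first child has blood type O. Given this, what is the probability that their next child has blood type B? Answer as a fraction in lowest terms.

1/2

Possible genotypes: Tess ∈ {I^B I^B, I^B i}; Rosa ∈ {i i}.
Weight each parental genotype pair by prior × P(type-O child):
  I^B i × i i: posterior weight 1; P(next child type B) = 1/2.
Weighted sum = 1/2.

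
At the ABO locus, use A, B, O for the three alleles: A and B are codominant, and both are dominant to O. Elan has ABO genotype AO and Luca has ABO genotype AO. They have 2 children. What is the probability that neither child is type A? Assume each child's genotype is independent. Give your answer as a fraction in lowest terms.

1/16

ABO cross AO × AO → 1/4 O, 3/4 A.
So P(type A) = 3/4 per child.
P(not type A) = 1/4 for one child; (1/4)^2 = 1/16.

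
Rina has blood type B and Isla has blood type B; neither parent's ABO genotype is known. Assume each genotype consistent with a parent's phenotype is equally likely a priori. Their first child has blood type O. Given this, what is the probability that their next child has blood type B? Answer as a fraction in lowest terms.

Possible genotypes: Rina ∈ {I^B I^B, I^B i}; Isla ∈ {I^B I^B, I^B i}.
Weight each parental genotype pair by prior × P(type-O child):
  I^B i × I^B i: posterior weight 1; P(next child type B) = 3/4.
Weighted sum = 3/4.

3/4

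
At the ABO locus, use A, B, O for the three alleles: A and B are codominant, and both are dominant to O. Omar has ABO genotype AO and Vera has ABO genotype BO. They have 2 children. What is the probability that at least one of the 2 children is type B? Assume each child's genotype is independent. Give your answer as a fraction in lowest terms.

7/16

ABO cross AO × BO → 1/4 O, 1/4 A, 1/4 B, 1/4 AB.
So P(type B) = 1/4 per child.
P(none) = (3/4)^2 = 9/16; P(at least one) = 1 − 9/16 = 7/16.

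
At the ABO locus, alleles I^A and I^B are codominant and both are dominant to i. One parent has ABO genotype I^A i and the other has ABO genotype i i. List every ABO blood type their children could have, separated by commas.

Gametes from I^A i × i i give offspring ABO genotypes I^A i, i i, i.e. phenotypes O, A.

O, A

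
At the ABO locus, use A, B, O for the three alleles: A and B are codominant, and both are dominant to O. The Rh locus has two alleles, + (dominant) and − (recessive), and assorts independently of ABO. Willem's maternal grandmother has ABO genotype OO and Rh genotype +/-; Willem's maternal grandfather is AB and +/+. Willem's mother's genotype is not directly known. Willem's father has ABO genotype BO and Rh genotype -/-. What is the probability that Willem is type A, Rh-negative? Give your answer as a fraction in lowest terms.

Willem's mother's ABO genotype from OO × AB: 1/2 AO, 1/2 BO.
Crossing each possibility with the father BO and summing P(type A): 1/2·1/4 + 1/2·0 = 1/8.
Similarly for Rh via the mother's Rh distribution: P(Rh-) = 1/4.
Independent loci: 1/8 × 1/4 = 1/32.

1/32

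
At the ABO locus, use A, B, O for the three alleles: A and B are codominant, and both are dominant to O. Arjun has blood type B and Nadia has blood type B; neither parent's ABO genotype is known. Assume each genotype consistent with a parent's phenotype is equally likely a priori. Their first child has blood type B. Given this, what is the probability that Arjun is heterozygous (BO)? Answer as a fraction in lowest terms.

7/15

Possible genotypes: Arjun ∈ {BB, BO}; Nadia ∈ {BB, BO}.
Weight each parental genotype pair by prior × P(type-B child):
  BB × BB: posterior weight 4/15.
  BB × BO: posterior weight 4/15.
  BO × BB: posterior weight 4/15.
  BO × BO: posterior weight 1/5.
Sum the posterior weight over pairs where Arjun is BO: 7/15.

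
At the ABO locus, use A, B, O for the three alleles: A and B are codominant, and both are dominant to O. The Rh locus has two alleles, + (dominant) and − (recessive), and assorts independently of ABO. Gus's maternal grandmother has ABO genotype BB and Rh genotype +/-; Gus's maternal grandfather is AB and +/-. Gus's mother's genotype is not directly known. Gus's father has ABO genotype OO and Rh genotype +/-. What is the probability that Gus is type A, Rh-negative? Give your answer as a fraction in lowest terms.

1/16

Gus's mother's ABO genotype from BB × AB: 1/2 AB, 1/2 BB.
Crossing each possibility with the father OO and summing P(type A): 1/2·1/2 + 1/2·0 = 1/4.
Similarly for Rh via the mother's Rh distribution: P(Rh-) = 1/4.
Independent loci: 1/4 × 1/4 = 1/16.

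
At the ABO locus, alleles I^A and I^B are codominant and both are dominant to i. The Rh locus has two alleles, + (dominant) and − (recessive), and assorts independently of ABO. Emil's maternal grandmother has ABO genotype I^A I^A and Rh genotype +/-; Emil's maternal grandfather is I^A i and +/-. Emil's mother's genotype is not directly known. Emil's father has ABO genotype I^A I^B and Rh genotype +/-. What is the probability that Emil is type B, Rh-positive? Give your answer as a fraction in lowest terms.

Emil's mother's ABO genotype from I^A I^A × I^A i: 1/2 I^A I^A, 1/2 I^A i.
Crossing each possibility with the father I^A I^B and summing P(type B): 1/2·0 + 1/2·1/4 = 1/8.
Similarly for Rh via the mother's Rh distribution: P(Rh+) = 3/4.
Independent loci: 1/8 × 3/4 = 3/32.

3/32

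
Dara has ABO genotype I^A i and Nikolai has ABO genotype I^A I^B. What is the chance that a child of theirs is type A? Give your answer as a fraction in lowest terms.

ABO cross I^A i × I^A I^B → offspring phenotypes: 1/2 A, 1/4 B, 1/4 AB.
So P(type A) = 1/2.

1/2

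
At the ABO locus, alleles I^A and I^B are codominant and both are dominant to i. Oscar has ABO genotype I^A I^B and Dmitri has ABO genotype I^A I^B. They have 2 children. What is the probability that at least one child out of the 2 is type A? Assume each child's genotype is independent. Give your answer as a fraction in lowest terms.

7/16

ABO cross I^A I^B × I^A I^B → 1/4 A, 1/4 B, 1/2 AB.
So P(type A) = 1/4 per child.
P(none) = (3/4)^2 = 9/16; P(at least one) = 1 − 9/16 = 7/16.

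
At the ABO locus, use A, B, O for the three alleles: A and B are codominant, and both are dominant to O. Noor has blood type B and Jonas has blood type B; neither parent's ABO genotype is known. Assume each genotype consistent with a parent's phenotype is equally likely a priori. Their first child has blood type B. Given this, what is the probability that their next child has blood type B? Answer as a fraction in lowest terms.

19/20

Possible genotypes: Noor ∈ {BB, BO}; Jonas ∈ {BB, BO}.
Weight each parental genotype pair by prior × P(type-B child):
  BB × BB: posterior weight 4/15; P(next child type B) = 1.
  BB × BO: posterior weight 4/15; P(next child type B) = 1.
  BO × BB: posterior weight 4/15; P(next child type B) = 1.
  BO × BO: posterior weight 1/5; P(next child type B) = 3/4.
Weighted sum = 19/20.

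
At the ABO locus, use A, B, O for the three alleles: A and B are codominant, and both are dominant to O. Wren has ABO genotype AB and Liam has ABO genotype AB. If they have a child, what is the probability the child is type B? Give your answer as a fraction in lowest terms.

ABO cross AB × AB → offspring phenotypes: 1/4 A, 1/4 B, 1/2 AB.
So P(type B) = 1/4.

1/4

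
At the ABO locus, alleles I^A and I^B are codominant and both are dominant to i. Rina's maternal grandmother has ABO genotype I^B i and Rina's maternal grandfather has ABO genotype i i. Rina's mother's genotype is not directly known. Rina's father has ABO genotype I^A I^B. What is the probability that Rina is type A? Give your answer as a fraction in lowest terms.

Rina's mother's ABO genotype from I^B i × i i: 1/2 I^B i, 1/2 i i.
Crossing each possibility with the father I^A I^B and summing P(type A): 1/2·1/4 + 1/2·1/2 = 3/8.

3/8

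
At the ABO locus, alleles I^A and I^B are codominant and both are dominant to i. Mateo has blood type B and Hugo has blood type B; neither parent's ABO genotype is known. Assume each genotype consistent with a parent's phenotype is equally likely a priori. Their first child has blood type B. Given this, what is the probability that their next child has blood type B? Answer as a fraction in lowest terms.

19/20

Possible genotypes: Mateo ∈ {I^B I^B, I^B i}; Hugo ∈ {I^B I^B, I^B i}.
Weight each parental genotype pair by prior × P(type-B child):
  I^B I^B × I^B I^B: posterior weight 4/15; P(next child type B) = 1.
  I^B I^B × I^B i: posterior weight 4/15; P(next child type B) = 1.
  I^B i × I^B I^B: posterior weight 4/15; P(next child type B) = 1.
  I^B i × I^B i: posterior weight 1/5; P(next child type B) = 3/4.
Weighted sum = 19/20.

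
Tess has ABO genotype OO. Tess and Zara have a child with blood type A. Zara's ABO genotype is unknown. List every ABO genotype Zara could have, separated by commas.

For each candidate genotype of Zara, check whether crossing it with OO can produce every observed child phenotype.
  AA → possible child types {A} ✓
  AB → possible child types {A, B} ✓
  AO → possible child types {O, A} ✓
  BB → possible child types {B} ✗
  BO → possible child types {O, B} ✗
  OO → possible child types {O} ✗

AA, AB, AO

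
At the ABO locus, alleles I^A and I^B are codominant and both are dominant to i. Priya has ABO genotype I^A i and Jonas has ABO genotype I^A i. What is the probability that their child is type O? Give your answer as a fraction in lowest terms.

ABO cross I^A i × I^A i → offspring phenotypes: 1/4 O, 3/4 A.
So P(type O) = 1/4.

1/4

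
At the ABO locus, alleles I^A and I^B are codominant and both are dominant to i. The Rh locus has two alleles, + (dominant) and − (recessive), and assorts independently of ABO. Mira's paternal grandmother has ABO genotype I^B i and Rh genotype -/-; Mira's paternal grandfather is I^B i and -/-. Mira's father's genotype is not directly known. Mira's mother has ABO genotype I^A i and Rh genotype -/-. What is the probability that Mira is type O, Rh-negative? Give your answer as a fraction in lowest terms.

Mira's father's ABO genotype from I^B i × I^B i: 1/4 I^B I^B, 1/2 I^B i, 1/4 i i.
Crossing each possibility with the mother I^A i and summing P(type O): 1/4·0 + 1/2·1/4 + 1/4·1/2 = 1/4.
Similarly for Rh via the father's Rh distribution: P(Rh-) = 1.
Independent loci: 1/4 × 1 = 1/4.

1/4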